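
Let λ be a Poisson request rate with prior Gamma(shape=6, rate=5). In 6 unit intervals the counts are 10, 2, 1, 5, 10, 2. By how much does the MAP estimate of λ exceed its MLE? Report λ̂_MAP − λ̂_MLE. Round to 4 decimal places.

Σxᵢ = 30. Posterior is Gamma(36, 11); MAP = (36−1)/11 = 35/11 ≈ 3.18182.
MLE = x̄ = 30/6 ≈ 5.00000.
Difference = 35/11 − 30/6 = -20/11 ≈ -1.8182.

MAP − MLE = -1.8182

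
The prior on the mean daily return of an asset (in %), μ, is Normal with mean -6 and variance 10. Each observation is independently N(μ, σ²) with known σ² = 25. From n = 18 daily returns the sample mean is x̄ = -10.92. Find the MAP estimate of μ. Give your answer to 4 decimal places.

n = 18, x̄ = -10.92.
For a Normal prior and Normal likelihood with known variance, the posterior is Normal; its mode equals its mean, the precision-weighted average.
Prior precision 1/σ₀² = 1/10 = 0.1; data precision n/σ² = 18/25 = 0.72.
μ̂ = (0.1·(-6) + 0.72·(-10.92)) / (0.1 + 0.72) = (-8.4624)/0.82 = -10.3200.

μ̂_MAP = -10.3200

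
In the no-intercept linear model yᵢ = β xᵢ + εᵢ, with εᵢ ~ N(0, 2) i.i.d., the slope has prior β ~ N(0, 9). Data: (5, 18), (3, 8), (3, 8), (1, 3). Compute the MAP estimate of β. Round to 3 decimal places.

log p(β | y) = −Σ(yᵢ − βxᵢ)²/(2·2) − β²/(2·9) + const.
Setting the derivative to zero: Σxᵢ(yᵢ − βxᵢ)/2 − β/9 = 0, so β = Σxᵢyᵢ / (Σxᵢ² + σ²/τ²).
Σxᵢyᵢ = 5·18 + 3·8 + 3·8 + 1·3 = 141; Σxᵢ² = 44; σ²/τ² = 2/9.
β̂_MAP = 141 / (44 + 2/9) = 141/(398/9) = 1269/398 ≈ 3.188.

β̂_MAP = 3.188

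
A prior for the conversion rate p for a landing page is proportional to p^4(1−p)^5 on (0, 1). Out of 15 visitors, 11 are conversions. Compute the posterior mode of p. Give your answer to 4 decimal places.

The prior density ∝ p^4(1−p)^5 is the kernel of Beta(5, 6).
Data: 11 successes in 15 trials. The binomial likelihood contributes p^11(1−p)^4, so the posterior is Beta(5+11, 6+4) = Beta(16, 10).
For Beta(a, b) with a, b > 1 the mode is (a−1)/(a+b−2) = 15/24 ≈ 0.6250.

p̂_MAP = 0.6250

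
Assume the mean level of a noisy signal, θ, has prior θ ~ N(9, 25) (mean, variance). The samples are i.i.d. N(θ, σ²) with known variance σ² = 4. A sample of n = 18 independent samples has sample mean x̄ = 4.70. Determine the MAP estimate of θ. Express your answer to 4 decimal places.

n = 18, x̄ = 4.70.
For a Normal prior and Normal likelihood with known variance, the posterior is Normal; its mode equals its mean, the precision-weighted average.
Prior precision 1/σ₀² = 1/25 = 0.04; data precision n/σ² = 18/4 = 4.5.
θ̂ = (0.04·9 + 4.5·4.7) / (0.04 + 4.5) = 21.51/4.54 = 2151/454 ≈ 4.7379.

θ̂_MAP = 4.7379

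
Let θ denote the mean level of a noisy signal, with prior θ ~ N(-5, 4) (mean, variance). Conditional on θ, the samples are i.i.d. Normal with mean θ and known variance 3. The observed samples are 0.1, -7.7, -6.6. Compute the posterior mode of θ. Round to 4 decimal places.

θ̂_MAP = -4.7867

n = 3; x̄ = (0.1 + (-7.7) + (-6.6))/3 = -14.2/3 = -71/15 ≈ -4.7333.
For a Normal prior and Normal likelihood with known variance, the posterior is Normal; its mode equals its mean, the precision-weighted average.
Prior precision 1/σ₀² = 1/4 = 0.25; data precision n/σ² = 3/3 = 1.
θ̂ = (0.25·(-5) + 1·(-71/15)) / (0.25 + 1) = (-359/60)/1.25 = -359/75 ≈ -4.7867.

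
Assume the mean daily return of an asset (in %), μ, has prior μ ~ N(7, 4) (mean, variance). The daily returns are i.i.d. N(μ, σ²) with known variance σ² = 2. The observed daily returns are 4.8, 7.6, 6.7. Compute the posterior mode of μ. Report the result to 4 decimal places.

n = 3; x̄ = (4.8 + 7.6 + 6.7)/3 = 19.1/3 = 191/30 ≈ 6.3667.
For a Normal prior and Normal likelihood with known variance, the posterior is Normal; its mode equals its mean, the precision-weighted average.
Prior precision 1/σ₀² = 1/4 = 0.25; data precision n/σ² = 3/2 = 1.5.
μ̂ = (0.25·7 + 1.5·(191/30)) / (0.25 + 1.5) = 11.3/1.75 = 226/35 ≈ 6.4571.

μ̂_MAP = 6.4571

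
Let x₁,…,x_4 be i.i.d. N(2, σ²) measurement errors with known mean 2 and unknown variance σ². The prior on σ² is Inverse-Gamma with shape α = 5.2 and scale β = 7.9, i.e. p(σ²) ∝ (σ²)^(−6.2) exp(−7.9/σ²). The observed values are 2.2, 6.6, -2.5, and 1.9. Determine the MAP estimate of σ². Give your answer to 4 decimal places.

Sum of squared deviations about the known mean: SS = (2.2−2)² + (6.6−2)² + (-2.5−2)² + (1.9−2)² = 41.46.
The Normal likelihood contributes (σ²)^(−n/2) exp(−SS/(2σ²)), so the posterior is Inverse-Gamma(α + n/2, β + SS/2) = Inverse-Gamma(7.2, 28.63).
The mode of Inverse-Gamma(a, b) is b/(a+1) = 28.63/8.2 ≈ 3.4915.

σ̂²_MAP = 3.4915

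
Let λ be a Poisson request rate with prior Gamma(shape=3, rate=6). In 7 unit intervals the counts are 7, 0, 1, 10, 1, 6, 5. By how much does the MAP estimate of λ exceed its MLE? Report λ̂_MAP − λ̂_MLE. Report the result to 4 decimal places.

MAP − MLE = -1.8242

Σxᵢ = 30. Posterior is Gamma(33, 13); MAP = (33−1)/13 = 32/13 ≈ 2.46154.
MLE = x̄ = 30/7 ≈ 4.28571.
Difference = 32/13 − 30/7 = -166/91 ≈ -1.8242.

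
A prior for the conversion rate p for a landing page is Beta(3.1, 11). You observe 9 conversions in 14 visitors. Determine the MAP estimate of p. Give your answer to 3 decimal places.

p̂_MAP = 0.425

Prior: Beta(3.1, 11).
Data: 9 successes in 14 trials. The binomial likelihood contributes p^9(1−p)^5, so the posterior is Beta(3.1+9, 11+5) = Beta(12.1, 16).
For Beta(a, b) with a, b > 1 the mode is (a−1)/(a+b−2) = 11.1/26.1 ≈ 0.425.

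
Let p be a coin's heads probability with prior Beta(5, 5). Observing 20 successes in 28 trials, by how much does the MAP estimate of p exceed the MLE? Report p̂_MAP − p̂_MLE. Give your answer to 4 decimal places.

Posterior is Beta(25, 13); MAP = (25−1)/(38−2) = 24/36 ≈ 0.66667.
MLE ignores the prior: p̂_MLE = k/n = 20/28 ≈ 0.71429.
Difference = 24/36 − 20/28 = -1/21 ≈ -0.0476.

MAP − MLE = -0.0476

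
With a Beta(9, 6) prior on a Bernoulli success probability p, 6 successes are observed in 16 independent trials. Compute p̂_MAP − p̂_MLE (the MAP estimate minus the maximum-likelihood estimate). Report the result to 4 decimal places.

Posterior is Beta(15, 16); MAP = (15−1)/(31−2) = 14/29 ≈ 0.48276.
MLE ignores the prior: p̂_MLE = k/n = 6/16 ≈ 0.37500.
Difference = 14/29 − 6/16 = 25/232 ≈ 0.1078.

MAP − MLE = 0.1078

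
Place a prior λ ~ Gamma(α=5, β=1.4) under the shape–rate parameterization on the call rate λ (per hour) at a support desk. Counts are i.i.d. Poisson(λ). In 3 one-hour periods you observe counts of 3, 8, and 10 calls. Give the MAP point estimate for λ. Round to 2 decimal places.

Σxᵢ = 3+8+10 = 21, with n = 3.
Posterior ∝ λ^4e^(−1.4λ) · λ^21e^(−3λ) = λ^25e^(−4.4λ), i.e. Gamma(shape=26, rate=4.4).
The mode of a Gamma(a, b) with a ≥ 1 (shape–rate) is (a−1)/b = 25/4.4 ≈ 5.68.

λ̂_MAP = 5.68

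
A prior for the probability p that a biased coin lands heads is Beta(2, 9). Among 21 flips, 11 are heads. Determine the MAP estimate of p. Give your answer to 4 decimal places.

Prior: Beta(2, 9).
Data: 11 successes in 21 trials. The binomial likelihood contributes p^11(1−p)^10, so the posterior is Beta(2+11, 9+10) = Beta(13, 19).
For Beta(a, b) with a, b > 1 the mode is (a−1)/(a+b−2) = 12/30 ≈ 0.4000.

p̂_MAP = 0.4000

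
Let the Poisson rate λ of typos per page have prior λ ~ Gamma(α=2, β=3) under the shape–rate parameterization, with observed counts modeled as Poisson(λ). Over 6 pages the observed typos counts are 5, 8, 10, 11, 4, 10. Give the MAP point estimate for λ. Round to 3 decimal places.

Σxᵢ = 5+8+10+11+4+10 = 48, with n = 6.
Posterior ∝ λe^(−3λ) · λ^48e^(−6λ) = λ^49e^(−9λ), i.e. Gamma(shape=50, rate=9).
The mode of a Gamma(a, b) with a ≥ 1 (shape–rate) is (a−1)/b = 49/9 ≈ 5.444.

λ̂_MAP = 5.444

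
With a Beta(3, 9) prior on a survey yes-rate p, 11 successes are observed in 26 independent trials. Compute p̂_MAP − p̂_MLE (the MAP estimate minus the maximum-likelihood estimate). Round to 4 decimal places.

MAP − MLE = -0.0620

Posterior is Beta(14, 24); MAP = (14−1)/(38−2) = 13/36 ≈ 0.36111.
MLE ignores the prior: p̂_MLE = k/n = 11/26 ≈ 0.42308.
Difference = 13/36 − 11/26 = -29/468 ≈ -0.0620.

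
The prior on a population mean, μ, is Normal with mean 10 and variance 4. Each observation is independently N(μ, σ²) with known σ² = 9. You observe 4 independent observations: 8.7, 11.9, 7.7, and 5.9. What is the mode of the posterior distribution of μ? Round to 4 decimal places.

μ̂_MAP = 9.0720

n = 4; x̄ = (8.7 + 11.9 + 7.7 + 5.9)/4 = 34.2/4 = 8.55.
For a Normal prior and Normal likelihood with known variance, the posterior is Normal; its mode equals its mean, the precision-weighted average.
Prior precision 1/σ₀² = 1/4 = 0.25; data precision n/σ² = 4/9.
μ̂ = (0.25·10 + (4/9)·8.55) / (0.25 + 4/9) = 6.3/(25/36) = 9.0720.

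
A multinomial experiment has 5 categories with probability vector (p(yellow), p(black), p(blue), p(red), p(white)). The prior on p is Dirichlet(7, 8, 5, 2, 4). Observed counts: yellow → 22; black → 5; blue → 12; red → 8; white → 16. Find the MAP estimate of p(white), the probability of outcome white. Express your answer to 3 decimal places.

The posterior is Dirichlet(αᵢ + nᵢ) = Dirichlet(29, 13, 17, 10, 20).
For a Dirichlet(a₁,…,a_K) with all aᵢ > 1, the mode has j-th component (aⱼ − 1)/(Σaᵢ − K).
Here Σaᵢ = 89 and K = 5, so p(white) = (20 − 1)/(89 − 5) = 19/84 ≈ 0.226.

MAP estimate of p(white) = 0.226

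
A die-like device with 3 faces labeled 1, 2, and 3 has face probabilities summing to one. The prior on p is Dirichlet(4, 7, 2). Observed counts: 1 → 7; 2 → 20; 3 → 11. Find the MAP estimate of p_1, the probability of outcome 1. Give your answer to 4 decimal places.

MAP estimate: 0.2083

The posterior is Dirichlet(αᵢ + nᵢ) = Dirichlet(11, 27, 13).
For a Dirichlet(a₁,…,a_K) with all aᵢ > 1, the mode has j-th component (aⱼ − 1)/(Σaᵢ − K).
Here Σaᵢ = 51 and K = 3, so p_1 = (11 − 1)/(51 − 3) = 10/48 ≈ 0.2083.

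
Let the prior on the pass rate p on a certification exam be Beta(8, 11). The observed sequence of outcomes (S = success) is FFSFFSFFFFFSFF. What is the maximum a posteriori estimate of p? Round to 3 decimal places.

p̂_MAP = 0.323

Prior: Beta(8, 11).
Data: 3 successes in 14 trials (from the sequence). The binomial likelihood contributes p^3(1−p)^11, so the posterior is Beta(8+3, 11+11) = Beta(11, 22).
For Beta(a, b) with a, b > 1 the mode is (a−1)/(a+b−2) = 10/31 ≈ 0.323.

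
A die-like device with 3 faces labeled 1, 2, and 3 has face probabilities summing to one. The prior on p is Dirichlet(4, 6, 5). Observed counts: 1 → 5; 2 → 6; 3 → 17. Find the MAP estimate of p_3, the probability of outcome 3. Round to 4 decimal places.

The posterior is Dirichlet(αᵢ + nᵢ) = Dirichlet(9, 12, 22).
For a Dirichlet(a₁,…,a_K) with all aᵢ > 1, the mode has j-th component (aⱼ − 1)/(Σaᵢ − K).
Here Σaᵢ = 43 and K = 3, so p_3 = (22 − 1)/(43 − 3) = 21/40 ≈ 0.5250.

MAP estimate: 0.5250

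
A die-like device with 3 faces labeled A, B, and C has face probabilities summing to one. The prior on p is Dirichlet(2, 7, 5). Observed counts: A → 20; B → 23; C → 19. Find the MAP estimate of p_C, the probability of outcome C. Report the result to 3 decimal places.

The posterior is Dirichlet(αᵢ + nᵢ) = Dirichlet(22, 30, 24).
For a Dirichlet(a₁,…,a_K) with all aᵢ > 1, the mode has j-th component (aⱼ − 1)/(Σaᵢ − K).
Here Σaᵢ = 76 and K = 3, so p_C = (24 − 1)/(76 − 3) = 23/73 ≈ 0.315.

MAP estimate of p_C = 0.315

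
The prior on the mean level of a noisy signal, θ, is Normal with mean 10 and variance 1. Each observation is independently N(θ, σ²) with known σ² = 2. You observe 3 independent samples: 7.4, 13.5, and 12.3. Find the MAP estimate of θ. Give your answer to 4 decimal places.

n = 3; x̄ = (7.4 + 13.5 + 12.3)/3 = 33.2/3 = 166/15 ≈ 11.0667.
For a Normal prior and Normal likelihood with known variance, the posterior is Normal; its mode equals its mean, the precision-weighted average.
Prior precision 1/σ₀² = 1/1 = 1; data precision n/σ² = 3/2 = 1.5.
θ̂ = (1·10 + 1.5·(166/15)) / (1 + 1.5) = 26.6/2.5 = 10.6400.

θ̂_MAP = 10.6400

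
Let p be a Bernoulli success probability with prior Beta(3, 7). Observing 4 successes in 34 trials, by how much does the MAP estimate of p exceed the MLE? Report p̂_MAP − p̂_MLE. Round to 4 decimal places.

Posterior is Beta(7, 37); MAP = (7−1)/(44−2) = 6/42 ≈ 0.14286.
MLE ignores the prior: p̂_MLE = k/n = 4/34 ≈ 0.11765.
Difference = 6/42 − 4/34 = 3/119 ≈ 0.0252.

MAP − MLE = 0.0252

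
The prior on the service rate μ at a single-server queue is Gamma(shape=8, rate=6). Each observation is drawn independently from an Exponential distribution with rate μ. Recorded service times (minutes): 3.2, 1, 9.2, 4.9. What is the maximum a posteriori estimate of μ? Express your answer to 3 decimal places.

μ̂_MAP = 0.453

The Exponential(rate=μ) likelihood is ∝ μ^n e^(−μΣtᵢ). Here n = 4 and Σtᵢ = 3.2 + 1 + 9.2 + 4.9 = 18.3.
Posterior ∝ μ^7e^(−6μ) · μ^4e^(−18.3μ) = μ^11e^(−24.3μ), i.e. Gamma(12, 24.3).
Mode = (a−1)/b = 11/24.3 ≈ 0.453.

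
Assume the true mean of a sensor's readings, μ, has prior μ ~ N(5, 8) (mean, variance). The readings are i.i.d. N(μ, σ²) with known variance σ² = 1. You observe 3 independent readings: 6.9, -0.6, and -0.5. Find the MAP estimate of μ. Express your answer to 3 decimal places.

μ̂_MAP = 2.056

n = 3; x̄ = (6.9 + (-0.6) + (-0.5))/3 = 5.8/3 = 29/15 ≈ 1.9333.
For a Normal prior and Normal likelihood with known variance, the posterior is Normal; its mode equals its mean, the precision-weighted average.
Prior precision 1/σ₀² = 1/8 = 0.125; data precision n/σ² = 3/1 = 3.
μ̂ = (0.125·5 + 3·(29/15)) / (0.125 + 3) = 6.425/3.125 = 2.056.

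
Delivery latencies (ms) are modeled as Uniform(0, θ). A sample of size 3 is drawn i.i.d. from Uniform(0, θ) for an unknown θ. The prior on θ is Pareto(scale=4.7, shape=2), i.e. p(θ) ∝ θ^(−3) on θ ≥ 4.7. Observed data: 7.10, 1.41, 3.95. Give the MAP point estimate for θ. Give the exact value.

θ̂_MAP = 7.10

The Uniform(0, θ) likelihood is θ^(−n) for θ ≥ max(xᵢ), zero otherwise. Here max(xᵢ) = 7.10.
Posterior ∝ θ^(−3) · θ^(−3) = θ^(−6) on θ ≥ max(4.7, 7.10) = 7.10.
This density is strictly decreasing in θ, so the posterior mode lies at the lower boundary of the support.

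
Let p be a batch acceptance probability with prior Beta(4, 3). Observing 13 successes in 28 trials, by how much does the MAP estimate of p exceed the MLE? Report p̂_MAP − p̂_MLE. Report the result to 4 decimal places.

Posterior is Beta(17, 18); MAP = (17−1)/(35−2) = 16/33 ≈ 0.48485.
MLE ignores the prior: p̂_MLE = k/n = 13/28 ≈ 0.46429.
Difference = 16/33 − 13/28 = 19/924 ≈ 0.0206.

MAP − MLE = 0.0206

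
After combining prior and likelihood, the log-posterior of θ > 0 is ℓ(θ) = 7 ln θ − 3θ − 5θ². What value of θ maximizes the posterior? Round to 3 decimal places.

θ̂_MAP = 0.700

ℓ'(θ) = 7/θ − 3 − 10θ. Setting this to zero and multiplying by θ: 10θ² + 3θ − 7 = 0.
θ = (−3 + √(3² + 4·10·7)) / (2·10) = (−3 + √289) / 20 = (−3 + 17)/20 = 7/10.
ℓ''(θ) = −7/θ² − 10 < 0, confirming a maximum.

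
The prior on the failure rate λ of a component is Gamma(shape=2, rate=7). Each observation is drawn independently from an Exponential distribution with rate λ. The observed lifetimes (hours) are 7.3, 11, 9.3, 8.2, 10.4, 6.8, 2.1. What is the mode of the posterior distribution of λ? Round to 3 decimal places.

λ̂_MAP = 0.129

The Exponential(rate=λ) likelihood is ∝ λ^n e^(−λΣtᵢ). Here n = 7 and Σtᵢ = 7.3 + 11 + 9.3 + 8.2 + 10.4 + 6.8 + 2.1 = 55.1.
Posterior ∝ λe^(−7λ) · λ^7e^(−55.1λ) = λ^8e^(−62.1λ), i.e. Gamma(9, 62.1).
Mode = (a−1)/b = 8/62.1 ≈ 0.129.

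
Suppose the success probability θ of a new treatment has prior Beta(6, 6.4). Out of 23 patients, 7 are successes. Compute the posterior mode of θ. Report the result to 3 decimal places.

Prior: Beta(6, 6.4).
Data: 7 successes in 23 trials. The binomial likelihood contributes θ^7(1−θ)^16, so the posterior is Beta(6+7, 6.4+16) = Beta(13, 22.4).
For Beta(a, b) with a, b > 1 the mode is (a−1)/(a+b−2) = 12/33.4 ≈ 0.359.

θ̂_MAP = 0.359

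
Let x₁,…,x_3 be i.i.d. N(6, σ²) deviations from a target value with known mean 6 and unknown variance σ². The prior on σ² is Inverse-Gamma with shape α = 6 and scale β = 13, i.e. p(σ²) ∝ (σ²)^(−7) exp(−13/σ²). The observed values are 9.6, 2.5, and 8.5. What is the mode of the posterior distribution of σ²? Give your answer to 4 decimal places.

Sum of squared deviations about the known mean: SS = (9.6−6)² + (2.5−6)² + (8.5−6)² = 31.46.
The Normal likelihood contributes (σ²)^(−n/2) exp(−SS/(2σ²)), so the posterior is Inverse-Gamma(α + n/2, β + SS/2) = Inverse-Gamma(7.5, 28.73).
The mode of Inverse-Gamma(a, b) is b/(a+1) = 28.73/8.5 ≈ 3.3800.

σ̂²_MAP = 3.3800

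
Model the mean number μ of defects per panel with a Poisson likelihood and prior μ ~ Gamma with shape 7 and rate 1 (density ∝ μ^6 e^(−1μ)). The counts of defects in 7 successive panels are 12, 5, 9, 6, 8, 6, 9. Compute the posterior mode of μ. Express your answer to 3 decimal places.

Σxᵢ = 12+5+9+6+8+6+9 = 55, with n = 7.
Posterior ∝ μ^6e^(−1μ) · μ^55e^(−7μ) = μ^61e^(−8μ), i.e. Gamma(shape=62, rate=8).
The mode of a Gamma(a, b) with a ≥ 1 (shape–rate) is (a−1)/b = 61/8 ≈ 7.625.

μ̂_MAP = 7.625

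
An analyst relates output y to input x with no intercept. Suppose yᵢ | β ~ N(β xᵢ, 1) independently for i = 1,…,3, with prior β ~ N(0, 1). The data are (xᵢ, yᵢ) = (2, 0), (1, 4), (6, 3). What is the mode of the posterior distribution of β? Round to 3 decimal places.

β̂_MAP = 0.524

log p(β | y) = −Σ(yᵢ − βxᵢ)²/(2·1) − β²/(2·1) + const.
Setting the derivative to zero: Σxᵢ(yᵢ − βxᵢ)/1 − β/1 = 0, so β = Σxᵢyᵢ / (Σxᵢ² + σ²/τ²).
Σxᵢyᵢ = 2·0 + 1·4 + 6·3 = 22; Σxᵢ² = 41; σ²/τ² = 1.
β̂_MAP = 22 / (41 + 1) = 22/42 ≈ 0.524.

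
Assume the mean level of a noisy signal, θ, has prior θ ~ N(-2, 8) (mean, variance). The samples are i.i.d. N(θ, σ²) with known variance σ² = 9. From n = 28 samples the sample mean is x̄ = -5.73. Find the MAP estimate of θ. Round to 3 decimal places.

θ̂_MAP = -5.586

n = 28, x̄ = -5.73.
For a Normal prior and Normal likelihood with known variance, the posterior is Normal; its mode equals its mean, the precision-weighted average.
Prior precision 1/σ₀² = 1/8 = 0.125; data precision n/σ² = 28/9.
θ̂ = (0.125·(-2) + (28/9)·(-5.73)) / (0.125 + 28/9) = (-5423/300)/(233/72) = -32538/5825 ≈ -5.586.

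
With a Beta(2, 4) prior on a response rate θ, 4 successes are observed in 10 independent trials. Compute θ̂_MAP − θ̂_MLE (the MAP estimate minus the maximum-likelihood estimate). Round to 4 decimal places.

Posterior is Beta(6, 10); MAP = (6−1)/(16−2) = 5/14 ≈ 0.35714.
MLE ignores the prior: θ̂_MLE = k/n = 4/10 ≈ 0.40000.
Difference = 5/14 − 4/10 = -3/70 ≈ -0.0429.

MAP − MLE = -0.0429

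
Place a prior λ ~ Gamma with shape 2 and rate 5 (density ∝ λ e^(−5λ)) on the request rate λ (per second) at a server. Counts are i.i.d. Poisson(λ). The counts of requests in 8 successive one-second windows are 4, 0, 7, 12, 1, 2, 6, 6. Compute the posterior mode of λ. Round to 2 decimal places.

λ̂_MAP = 3.00

Σxᵢ = 4+0+7+12+1+2+6+6 = 38, with n = 8.
Posterior ∝ λe^(−5λ) · λ^38e^(−8λ) = λ^39e^(−13λ), i.e. Gamma(shape=40, rate=13).
The mode of a Gamma(a, b) with a ≥ 1 (shape–rate) is (a−1)/b = 39/13 ≈ 3.00.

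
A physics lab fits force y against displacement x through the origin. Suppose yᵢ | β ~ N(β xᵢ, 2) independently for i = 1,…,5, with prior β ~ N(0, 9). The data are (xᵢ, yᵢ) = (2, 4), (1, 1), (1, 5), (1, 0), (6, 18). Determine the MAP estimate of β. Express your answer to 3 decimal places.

log p(β | y) = −Σ(yᵢ − βxᵢ)²/(2·2) − β²/(2·9) + const.
Setting the derivative to zero: Σxᵢ(yᵢ − βxᵢ)/2 − β/9 = 0, so β = Σxᵢyᵢ / (Σxᵢ² + σ²/τ²).
Σxᵢyᵢ = 2·4 + 1·1 + 1·5 + 1·0 + 6·18 = 122; Σxᵢ² = 43; σ²/τ² = 2/9.
β̂_MAP = 122 / (43 + 2/9) = 122/(389/9) = 1098/389 ≈ 2.823.

β̂_MAP = 2.823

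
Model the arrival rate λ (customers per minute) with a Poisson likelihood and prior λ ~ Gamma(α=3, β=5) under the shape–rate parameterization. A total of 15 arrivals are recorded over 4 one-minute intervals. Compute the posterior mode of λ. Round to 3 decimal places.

λ̂_MAP = 1.889

Σxᵢ = 15, n = 4.
Posterior ∝ λ^2e^(−5λ) · λ^15e^(−4λ) = λ^17e^(−9λ), i.e. Gamma(shape=18, rate=9).
The mode of a Gamma(a, b) with a ≥ 1 (shape–rate) is (a−1)/b = 17/9 ≈ 1.889.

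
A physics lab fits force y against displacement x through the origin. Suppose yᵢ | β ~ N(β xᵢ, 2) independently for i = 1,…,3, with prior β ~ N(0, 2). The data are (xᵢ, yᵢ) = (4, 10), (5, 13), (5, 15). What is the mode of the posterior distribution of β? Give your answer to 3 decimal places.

log p(β | y) = −Σ(yᵢ − βxᵢ)²/(2·2) − β²/(2·2) + const.
Setting the derivative to zero: Σxᵢ(yᵢ − βxᵢ)/2 − β/2 = 0, so β = Σxᵢyᵢ / (Σxᵢ² + σ²/τ²).
Σxᵢyᵢ = 4·10 + 5·13 + 5·15 = 180; Σxᵢ² = 66; σ²/τ² = 1.
β̂_MAP = 180 / (66 + 1) = 180/67 ≈ 2.687.

β̂_MAP = 2.687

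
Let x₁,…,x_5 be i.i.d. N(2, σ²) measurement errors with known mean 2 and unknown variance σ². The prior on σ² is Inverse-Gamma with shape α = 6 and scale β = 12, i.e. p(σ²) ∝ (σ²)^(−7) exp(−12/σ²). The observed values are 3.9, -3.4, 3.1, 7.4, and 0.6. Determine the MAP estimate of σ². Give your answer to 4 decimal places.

Sum of squared deviations about the known mean: SS = (3.9−2)² + (-3.4−2)² + (3.1−2)² + (7.4−2)² + (0.6−2)² = 65.1.
The Normal likelihood contributes (σ²)^(−n/2) exp(−SS/(2σ²)), so the posterior is Inverse-Gamma(α + n/2, β + SS/2) = Inverse-Gamma(8.5, 44.55).
The mode of Inverse-Gamma(a, b) is b/(a+1) = 44.55/9.5 ≈ 4.6895.

σ̂²_MAP = 4.6895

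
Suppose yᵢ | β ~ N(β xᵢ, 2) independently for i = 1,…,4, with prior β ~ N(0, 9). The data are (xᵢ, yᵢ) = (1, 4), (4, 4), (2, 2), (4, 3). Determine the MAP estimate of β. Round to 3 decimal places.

log p(β | y) = −Σ(yᵢ − βxᵢ)²/(2·2) − β²/(2·9) + const.
Setting the derivative to zero: Σxᵢ(yᵢ − βxᵢ)/2 − β/9 = 0, so β = Σxᵢyᵢ / (Σxᵢ² + σ²/τ²).
Σxᵢyᵢ = 1·4 + 4·4 + 2·2 + 4·3 = 36; Σxᵢ² = 37; σ²/τ² = 2/9.
β̂_MAP = 36 / (37 + 2/9) = 36/(335/9) = 324/335 ≈ 0.967.

β̂_MAP = 0.967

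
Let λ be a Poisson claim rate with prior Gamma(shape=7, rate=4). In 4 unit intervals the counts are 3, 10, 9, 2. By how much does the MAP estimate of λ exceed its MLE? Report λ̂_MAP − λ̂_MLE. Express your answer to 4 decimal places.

MAP − MLE = -2.2500

Σxᵢ = 24. Posterior is Gamma(31, 8); MAP = (31−1)/8 = 30/8 ≈ 3.75000.
MLE = x̄ = 24/4 ≈ 6.00000.
Difference = 30/8 − 24/4 = -9/4 ≈ -2.2500.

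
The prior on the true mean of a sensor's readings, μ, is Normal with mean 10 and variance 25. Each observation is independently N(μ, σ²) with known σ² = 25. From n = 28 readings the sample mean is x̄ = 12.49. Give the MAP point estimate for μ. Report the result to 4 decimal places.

n = 28, x̄ = 12.49.
For a Normal prior and Normal likelihood with known variance, the posterior is Normal; its mode equals its mean, the precision-weighted average.
Prior precision 1/σ₀² = 1/25 = 0.04; data precision n/σ² = 28/25 = 1.12.
μ̂ = (0.04·10 + 1.12·12.49) / (0.04 + 1.12) = 14.3888/1.16 = 8993/725 ≈ 12.4041.

μ̂_MAP = 12.4041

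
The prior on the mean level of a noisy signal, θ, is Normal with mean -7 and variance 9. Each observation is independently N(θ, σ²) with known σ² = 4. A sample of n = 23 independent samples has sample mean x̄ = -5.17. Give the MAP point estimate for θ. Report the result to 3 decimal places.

θ̂_MAP = -5.205

n = 23, x̄ = -5.17.
For a Normal prior and Normal likelihood with known variance, the posterior is Normal; its mode equals its mean, the precision-weighted average.
Prior precision 1/σ₀² = 1/9; data precision n/σ² = 23/4 = 5.75.
θ̂ = ((1/9)·(-7) + 5.75·(-5.17)) / (1/9 + 5.75) = (-109819/3600)/(211/36) = -109819/21100 ≈ -5.205.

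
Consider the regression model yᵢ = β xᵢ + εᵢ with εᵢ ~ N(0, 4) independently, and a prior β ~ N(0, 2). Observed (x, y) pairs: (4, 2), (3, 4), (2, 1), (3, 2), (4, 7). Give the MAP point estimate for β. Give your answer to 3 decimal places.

β̂_MAP = 1.000

log p(β | y) = −Σ(yᵢ − βxᵢ)²/(2·4) − β²/(2·2) + const.
Setting the derivative to zero: Σxᵢ(yᵢ − βxᵢ)/4 − β/2 = 0, so β = Σxᵢyᵢ / (Σxᵢ² + σ²/τ²).
Σxᵢyᵢ = 4·2 + 3·4 + 2·1 + 3·2 + 4·7 = 56; Σxᵢ² = 54; σ²/τ² = 2.
β̂_MAP = 56 / (54 + 2) = 56/56 ≈ 1.000.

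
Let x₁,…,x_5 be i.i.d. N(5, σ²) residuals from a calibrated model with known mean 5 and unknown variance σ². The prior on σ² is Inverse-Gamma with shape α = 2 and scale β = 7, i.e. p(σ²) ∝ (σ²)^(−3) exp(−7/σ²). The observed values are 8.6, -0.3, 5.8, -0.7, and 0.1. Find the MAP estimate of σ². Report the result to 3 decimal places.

σ̂²_MAP = 10.199

Sum of squared deviations about the known mean: SS = (8.6−5)² + (-0.3−5)² + (5.8−5)² + (-0.7−5)² + (0.1−5)² = 98.19.
The Normal likelihood contributes (σ²)^(−n/2) exp(−SS/(2σ²)), so the posterior is Inverse-Gamma(α + n/2, β + SS/2) = Inverse-Gamma(4.5, 56.095).
The mode of Inverse-Gamma(a, b) is b/(a+1) = 56.095/5.5 ≈ 10.199.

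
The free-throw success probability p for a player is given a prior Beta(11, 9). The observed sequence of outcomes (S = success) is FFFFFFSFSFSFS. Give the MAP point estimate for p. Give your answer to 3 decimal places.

p̂_MAP = 0.452

Prior: Beta(11, 9).
Data: 4 successes in 13 trials (from the sequence). The binomial likelihood contributes p^4(1−p)^9, so the posterior is Beta(11+4, 9+9) = Beta(15, 18).
For Beta(a, b) with a, b > 1 the mode is (a−1)/(a+b−2) = 14/31 ≈ 0.452.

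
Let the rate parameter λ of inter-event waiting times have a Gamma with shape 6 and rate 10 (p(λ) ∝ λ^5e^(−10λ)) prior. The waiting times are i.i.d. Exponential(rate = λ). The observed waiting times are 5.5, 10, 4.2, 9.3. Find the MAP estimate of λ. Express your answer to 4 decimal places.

The Exponential(rate=λ) likelihood is ∝ λ^n e^(−λΣtᵢ). Here n = 4 and Σtᵢ = 5.5 + 10 + 4.2 + 9.3 = 29.
Posterior ∝ λ^5e^(−10λ) · λ^4e^(−29λ) = λ^9e^(−39λ), i.e. Gamma(10, 39).
Mode = (a−1)/b = 9/39 ≈ 0.2308.

λ̂_MAP = 0.2308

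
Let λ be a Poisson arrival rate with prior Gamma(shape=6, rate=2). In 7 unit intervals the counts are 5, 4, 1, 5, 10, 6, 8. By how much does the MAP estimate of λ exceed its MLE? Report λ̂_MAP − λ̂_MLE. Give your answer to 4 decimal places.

Σxᵢ = 39. Posterior is Gamma(45, 9); MAP = (45−1)/9 = 44/9 ≈ 4.88889.
MLE = x̄ = 39/7 ≈ 5.57143.
Difference = 44/9 − 39/7 = -43/63 ≈ -0.6825.

MAP − MLE = -0.6825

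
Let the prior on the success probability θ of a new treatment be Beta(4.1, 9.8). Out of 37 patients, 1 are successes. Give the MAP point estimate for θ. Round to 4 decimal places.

θ̂_MAP = 0.0838

Prior: Beta(4.1, 9.8).
Data: 1 success in 37 trials. The binomial likelihood contributes θ(1−θ)^36, so the posterior is Beta(4.1+1, 9.8+36) = Beta(5.1, 45.8).
For Beta(a, b) with a, b > 1 the mode is (a−1)/(a+b−2) = 4.1/48.9 ≈ 0.0838.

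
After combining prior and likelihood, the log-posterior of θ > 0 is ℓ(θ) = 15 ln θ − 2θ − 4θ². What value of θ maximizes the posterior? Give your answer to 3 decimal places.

ℓ'(θ) = 15/θ − 2 − 8θ. Setting this to zero and multiplying by θ: 8θ² + 2θ − 15 = 0.
θ = (−2 + √(2² + 4·8·15)) / (2·8) = (−2 + √484) / 16 = (−2 + 22)/16 = 5/4.
ℓ''(θ) = −15/θ² − 8 < 0, confirming a maximum.

θ̂_MAP = 1.250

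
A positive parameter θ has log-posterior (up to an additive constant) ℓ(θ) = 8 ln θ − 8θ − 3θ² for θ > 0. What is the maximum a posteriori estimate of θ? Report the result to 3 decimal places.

ℓ'(θ) = 8/θ − 8 − 6θ. Setting this to zero and multiplying by θ: 6θ² + 8θ − 8 = 0.
θ = (−8 + √(8² + 4·6·8)) / (2·6) = (−8 + √256) / 12 = (−8 + 16)/12 = 2/3.
ℓ''(θ) = −8/θ² − 6 < 0, confirming a maximum.

θ̂_MAP = 0.667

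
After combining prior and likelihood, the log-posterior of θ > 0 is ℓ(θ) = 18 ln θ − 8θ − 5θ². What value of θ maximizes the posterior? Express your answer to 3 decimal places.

θ̂_MAP = 1.000

ℓ'(θ) = 18/θ − 8 − 10θ. Setting this to zero and multiplying by θ: 10θ² + 8θ − 18 = 0.
θ = (−8 + √(8² + 4·10·18)) / (2·10) = (−8 + √784) / 20 = (−8 + 28)/20 = 1.
ℓ''(θ) = −18/θ² − 10 < 0, confirming a maximum.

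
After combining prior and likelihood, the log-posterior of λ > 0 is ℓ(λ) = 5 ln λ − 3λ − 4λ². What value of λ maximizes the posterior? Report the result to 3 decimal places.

λ̂_MAP = 0.625

ℓ'(λ) = 5/λ − 3 − 8λ. Setting this to zero and multiplying by λ: 8λ² + 3λ − 5 = 0.
λ = (−3 + √(3² + 4·8·5)) / (2·8) = (−3 + √169) / 16 = (−3 + 13)/16 = 5/8.
ℓ''(λ) = −5/λ² − 8 < 0, confirming a maximum.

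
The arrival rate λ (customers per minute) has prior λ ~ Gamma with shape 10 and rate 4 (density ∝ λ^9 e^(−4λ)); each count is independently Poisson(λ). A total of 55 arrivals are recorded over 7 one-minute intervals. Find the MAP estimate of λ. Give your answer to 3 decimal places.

λ̂_MAP = 5.818

Σxᵢ = 55, n = 7.
Posterior ∝ λ^9e^(−4λ) · λ^55e^(−7λ) = λ^64e^(−11λ), i.e. Gamma(shape=65, rate=11).
The mode of a Gamma(a, b) with a ≥ 1 (shape–rate) is (a−1)/b = 64/11 ≈ 5.818.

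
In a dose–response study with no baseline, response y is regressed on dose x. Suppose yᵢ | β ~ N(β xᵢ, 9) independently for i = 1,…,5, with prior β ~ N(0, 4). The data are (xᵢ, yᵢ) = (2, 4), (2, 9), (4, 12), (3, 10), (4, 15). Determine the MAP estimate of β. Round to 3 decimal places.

β̂_MAP = 3.200

log p(β | y) = −Σ(yᵢ − βxᵢ)²/(2·9) − β²/(2·4) + const.
Setting the derivative to zero: Σxᵢ(yᵢ − βxᵢ)/9 − β/4 = 0, so β = Σxᵢyᵢ / (Σxᵢ² + σ²/τ²).
Σxᵢyᵢ = 2·4 + 2·9 + 4·12 + 3·10 + 4·15 = 164; Σxᵢ² = 49; σ²/τ² = 2.25.
β̂_MAP = 164 / (49 + 2.25) = 164/51.25 ≈ 3.200.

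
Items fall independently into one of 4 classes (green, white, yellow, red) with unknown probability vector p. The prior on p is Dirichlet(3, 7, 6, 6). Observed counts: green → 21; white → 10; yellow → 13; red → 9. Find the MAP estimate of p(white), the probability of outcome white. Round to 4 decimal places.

MAP estimate of p(white) = 0.2254

The posterior is Dirichlet(αᵢ + nᵢ) = Dirichlet(24, 17, 19, 15).
For a Dirichlet(a₁,…,a_K) with all aᵢ > 1, the mode has j-th component (aⱼ − 1)/(Σaᵢ − K).
Here Σaᵢ = 75 and K = 4, so p(white) = (17 − 1)/(75 − 4) = 16/71 ≈ 0.2254.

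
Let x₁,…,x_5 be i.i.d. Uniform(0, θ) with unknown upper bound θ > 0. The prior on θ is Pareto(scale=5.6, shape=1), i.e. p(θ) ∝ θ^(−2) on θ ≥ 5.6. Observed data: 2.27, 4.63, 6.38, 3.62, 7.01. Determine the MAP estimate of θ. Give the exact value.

θ̂_MAP = 7.01

The Uniform(0, θ) likelihood is θ^(−n) for θ ≥ max(xᵢ), zero otherwise. Here max(xᵢ) = 7.01.
Posterior ∝ θ^(−2) · θ^(−5) = θ^(−7) on θ ≥ max(5.6, 7.01) = 7.01.
This density is strictly decreasing in θ, so the posterior mode lies at the lower boundary of the support.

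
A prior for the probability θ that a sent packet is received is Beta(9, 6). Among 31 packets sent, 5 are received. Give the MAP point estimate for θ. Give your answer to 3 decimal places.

Prior: Beta(9, 6).
Data: 5 successes in 31 trials. The binomial likelihood contributes θ^5(1−θ)^26, so the posterior is Beta(9+5, 6+26) = Beta(14, 32).
For Beta(a, b) with a, b > 1 the mode is (a−1)/(a+b−2) = 13/44 ≈ 0.295.

θ̂_MAP = 0.295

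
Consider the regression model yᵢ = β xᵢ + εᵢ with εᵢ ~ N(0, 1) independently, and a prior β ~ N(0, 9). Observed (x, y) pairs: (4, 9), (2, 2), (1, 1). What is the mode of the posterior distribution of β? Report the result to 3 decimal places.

log p(β | y) = −Σ(yᵢ − βxᵢ)²/(2·1) − β²/(2·9) + const.
Setting the derivative to zero: Σxᵢ(yᵢ − βxᵢ)/1 − β/9 = 0, so β = Σxᵢyᵢ / (Σxᵢ² + σ²/τ²).
Σxᵢyᵢ = 4·9 + 2·2 + 1·1 = 41; Σxᵢ² = 21; σ²/τ² = 1/9.
β̂_MAP = 41 / (21 + 1/9) = 41/(190/9) = 369/190 ≈ 1.942.

β̂_MAP = 1.942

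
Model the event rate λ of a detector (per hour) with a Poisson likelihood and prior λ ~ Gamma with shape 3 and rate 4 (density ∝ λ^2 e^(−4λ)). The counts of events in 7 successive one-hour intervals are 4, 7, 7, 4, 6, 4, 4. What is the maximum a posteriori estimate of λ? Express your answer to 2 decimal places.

λ̂_MAP = 3.45

Σxᵢ = 4+7+7+4+6+4+4 = 36, with n = 7.
Posterior ∝ λ^2e^(−4λ) · λ^36e^(−7λ) = λ^38e^(−11λ), i.e. Gamma(shape=39, rate=11).
The mode of a Gamma(a, b) with a ≥ 1 (shape–rate) is (a−1)/b = 38/11 ≈ 3.45.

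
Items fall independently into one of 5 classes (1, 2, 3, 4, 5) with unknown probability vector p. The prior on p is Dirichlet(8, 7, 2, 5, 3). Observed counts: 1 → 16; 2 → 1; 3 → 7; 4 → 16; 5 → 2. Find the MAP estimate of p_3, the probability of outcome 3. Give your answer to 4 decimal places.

MAP estimate: 0.1290

The posterior is Dirichlet(αᵢ + nᵢ) = Dirichlet(24, 8, 9, 21, 5).
For a Dirichlet(a₁,…,a_K) with all aᵢ > 1, the mode has j-th component (aⱼ − 1)/(Σaᵢ − K).
Here Σaᵢ = 67 and K = 5, so p_3 = (9 − 1)/(67 − 5) = 8/62 ≈ 0.1290.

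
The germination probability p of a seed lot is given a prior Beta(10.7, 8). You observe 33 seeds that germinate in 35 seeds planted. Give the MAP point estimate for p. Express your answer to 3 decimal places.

p̂_MAP = 0.826

Prior: Beta(10.7, 8).
Data: 33 successes in 35 trials. The binomial likelihood contributes p^33(1−p)^2, so the posterior is Beta(10.7+33, 8+2) = Beta(43.7, 10).
For Beta(a, b) with a, b > 1 the mode is (a−1)/(a+b−2) = 42.7/51.7 ≈ 0.826.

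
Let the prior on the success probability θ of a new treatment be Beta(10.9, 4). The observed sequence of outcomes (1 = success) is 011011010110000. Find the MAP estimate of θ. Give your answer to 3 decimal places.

θ̂_MAP = 0.606

Prior: Beta(10.9, 4).
Data: 7 successes in 15 trials (from the sequence). The binomial likelihood contributes θ^7(1−θ)^8, so the posterior is Beta(10.9+7, 4+8) = Beta(17.9, 12).
For Beta(a, b) with a, b > 1 the mode is (a−1)/(a+b−2) = 16.9/27.9 ≈ 0.606.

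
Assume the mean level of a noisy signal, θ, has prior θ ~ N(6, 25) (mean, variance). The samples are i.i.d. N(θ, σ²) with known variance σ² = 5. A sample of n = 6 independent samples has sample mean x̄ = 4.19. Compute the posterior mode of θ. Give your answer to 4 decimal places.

θ̂_MAP = 4.2484

n = 6, x̄ = 4.19.
For a Normal prior and Normal likelihood with known variance, the posterior is Normal; its mode equals its mean, the precision-weighted average.
Prior precision 1/σ₀² = 1/25 = 0.04; data precision n/σ² = 6/5 = 1.2.
θ̂ = (0.04·6 + 1.2·4.19) / (0.04 + 1.2) = 5.268/1.24 = 1317/310 ≈ 4.2484.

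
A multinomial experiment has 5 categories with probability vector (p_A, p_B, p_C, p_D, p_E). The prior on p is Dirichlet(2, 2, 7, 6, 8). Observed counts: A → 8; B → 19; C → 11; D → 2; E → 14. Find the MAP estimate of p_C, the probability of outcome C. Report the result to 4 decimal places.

The posterior is Dirichlet(αᵢ + nᵢ) = Dirichlet(10, 21, 18, 8, 22).
For a Dirichlet(a₁,…,a_K) with all aᵢ > 1, the mode has j-th component (aⱼ − 1)/(Σaᵢ − K).
Here Σaᵢ = 79 and K = 5, so p_C = (18 − 1)/(79 − 5) = 17/74 ≈ 0.2297.

MAP estimate of p_C = 0.2297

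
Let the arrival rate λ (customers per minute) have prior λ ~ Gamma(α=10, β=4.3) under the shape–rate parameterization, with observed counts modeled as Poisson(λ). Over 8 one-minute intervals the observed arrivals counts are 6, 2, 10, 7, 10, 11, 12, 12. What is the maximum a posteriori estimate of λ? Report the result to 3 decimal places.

Σxᵢ = 6+2+10+7+10+11+12+12 = 70, with n = 8.
Posterior ∝ λ^9e^(−4.3λ) · λ^70e^(−8λ) = λ^79e^(−12.3λ), i.e. Gamma(shape=80, rate=12.3).
The mode of a Gamma(a, b) with a ≥ 1 (shape–rate) is (a−1)/b = 79/12.3 ≈ 6.423.

λ̂_MAP = 6.423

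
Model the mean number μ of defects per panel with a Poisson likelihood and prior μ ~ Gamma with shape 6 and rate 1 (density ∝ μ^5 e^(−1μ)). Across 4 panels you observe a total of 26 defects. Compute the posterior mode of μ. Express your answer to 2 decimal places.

μ̂_MAP = 6.20

Σxᵢ = 26, n = 4.
Posterior ∝ μ^5e^(−1μ) · μ^26e^(−4μ) = μ^31e^(−5μ), i.e. Gamma(shape=32, rate=5).
The mode of a Gamma(a, b) with a ≥ 1 (shape–rate) is (a−1)/b = 31/5 ≈ 6.20.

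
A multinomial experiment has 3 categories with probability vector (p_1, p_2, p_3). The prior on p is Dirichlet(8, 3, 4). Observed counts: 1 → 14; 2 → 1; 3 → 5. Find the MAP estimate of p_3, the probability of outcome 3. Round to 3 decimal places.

The posterior is Dirichlet(αᵢ + nᵢ) = Dirichlet(22, 4, 9).
For a Dirichlet(a₁,…,a_K) with all aᵢ > 1, the mode has j-th component (aⱼ − 1)/(Σaᵢ − K).
Here Σaᵢ = 35 and K = 3, so p_3 = (9 − 1)/(35 − 3) = 8/32 ≈ 0.250.

MAP estimate: 0.250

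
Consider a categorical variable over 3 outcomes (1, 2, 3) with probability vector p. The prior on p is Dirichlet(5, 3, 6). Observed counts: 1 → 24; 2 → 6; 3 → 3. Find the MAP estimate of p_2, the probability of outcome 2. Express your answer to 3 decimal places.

MAP estimate: 0.182

The posterior is Dirichlet(αᵢ + nᵢ) = Dirichlet(29, 9, 9).
For a Dirichlet(a₁,…,a_K) with all aᵢ > 1, the mode has j-th component (aⱼ − 1)/(Σaᵢ − K).
Here Σaᵢ = 47 and K = 3, so p_2 = (9 − 1)/(47 − 3) = 8/44 ≈ 0.182.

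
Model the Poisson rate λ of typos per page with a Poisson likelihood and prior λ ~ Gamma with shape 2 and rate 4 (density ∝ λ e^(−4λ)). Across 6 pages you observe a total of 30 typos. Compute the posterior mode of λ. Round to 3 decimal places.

λ̂_MAP = 3.100

Σxᵢ = 30, n = 6.
Posterior ∝ λe^(−4λ) · λ^30e^(−6λ) = λ^31e^(−10λ), i.e. Gamma(shape=32, rate=10).
The mode of a Gamma(a, b) with a ≥ 1 (shape–rate) is (a−1)/b = 31/10 ≈ 3.100.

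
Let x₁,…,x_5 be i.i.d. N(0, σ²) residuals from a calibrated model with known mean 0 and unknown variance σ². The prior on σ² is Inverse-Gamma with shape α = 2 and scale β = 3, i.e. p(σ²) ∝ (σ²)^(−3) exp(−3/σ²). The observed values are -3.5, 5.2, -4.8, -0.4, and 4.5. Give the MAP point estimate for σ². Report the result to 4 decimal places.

Sum of squared deviations about the known mean: SS = (-3.5−0)² + (5.2−0)² + (-4.8−0)² + (-0.4−0)² + (4.5−0)² = 82.74.
The Normal likelihood contributes (σ²)^(−n/2) exp(−SS/(2σ²)), so the posterior is Inverse-Gamma(α + n/2, β + SS/2) = Inverse-Gamma(4.5, 44.37).
The mode of Inverse-Gamma(a, b) is b/(a+1) = 44.37/5.5 ≈ 8.0673.

σ̂²_MAP = 8.0673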